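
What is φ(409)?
408

409 = 409
φ(n) = n × ∏(1 - 1/p) for each prime p dividing n
φ(409) = 409 × (1 - 1/409) = 408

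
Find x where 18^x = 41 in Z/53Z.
31

Baby-step giant-step with step n = ⌈√53⌉ = 8.
Baby steps 18^j mod 53 (j:value) for j=0..7: 0:1, 1:18, 2:6, 3:2, 4:36, 5:12, 6:4, 7:19.
Giant-step multiplier: 18^(-8) ≡ 18^(52-8) = 18^44 ≡ 42 (mod 53).
Giant steps γ_i = 41·42^i mod 53: γ_0=41, γ_1=26, γ_2=32, γ_3=19 (in table at j=7).
x = i·n + j = 3·8 + 7 = 31.
Check: 18^31 ≡ 41 (mod 53).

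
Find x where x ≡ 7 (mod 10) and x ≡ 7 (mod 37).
7

Using Chinese Remainder Theorem:
M = 10 × 37 = 370
M1 = 37, M2 = 10
y1 = 37^(-1) mod 10 = 3
y2 = 10^(-1) mod 37 = 26
x = (7×37×3 + 7×10×26) mod 370 = 7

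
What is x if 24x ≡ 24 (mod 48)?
x ≡ 1 (mod 2)

gcd(24, 48) = 24, which divides 24, so solutions exist.
Divide through by 24: x ≡ 1 (mod 2).
The coefficient of x is now 1, so x ≡ 1 (mod 2).
Check: 24 × 1 = 24 ≡ 24 (mod 48).
x ≡ 1 (mod 2), giving 24 solutions mod 48.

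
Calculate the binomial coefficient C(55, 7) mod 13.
0

Using Lucas' theorem:
Write n=55 and k=7 in base 13:
n in base 13: [4, 3]
k in base 13: [0, 7]
C(55,7) mod 13 = ∏ C(n_i, k_i) mod 13
Digit binomials (mod 13): C(4,0) = 1; C(3,7) = 0 (k_i > n_i)
Product: 1 × 0 = 0 ≡ 0 (mod 13)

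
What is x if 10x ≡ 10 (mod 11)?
x ≡ 1 (mod 11)

gcd(10, 11) = 1, which divides 10, so solutions exist.
Find 10^(-1) mod 11 by the extended Euclidean algorithm:
11 = 1 × 10 + 1  ⟹  1 = (1)·11 + (-1)·10
So (-1)·10 ≡ 1 (mod 11), i.e. 10^(-1) ≡ -1 ≡ 10 (mod 11).
x ≡ 10 × 10 = 100 ≡ 1 (mod 11).
Check: 10 × 1 = 10 ≡ 10 (mod 11).
Unique solution: x ≡ 1 (mod 11)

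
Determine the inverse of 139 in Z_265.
204

gcd(139, 265) = 1, so the inverse exists.
Extended Euclidean algorithm on (265, 139):
265 = 1 × 139 + 126  ⟹  126 = (1)·265 + (-1)·139
139 = 1 × 126 + 13  ⟹  13 = (-1)·265 + (2)·139
126 = 9 × 13 + 9  ⟹  9 = (10)·265 + (-19)·139
13 = 1 × 9 + 4  ⟹  4 = (-11)·265 + (21)·139
9 = 2 × 4 + 1  ⟹  1 = (32)·265 + (-61)·139
So (-61)·139 ≡ 1 (mod 265), i.e. 139^(-1) ≡ -61 ≡ 204 (mod 265).
Check: 139 × 204 = 28356 ≡ 1 (mod 265)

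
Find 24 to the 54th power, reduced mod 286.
38

Repeated squaring. Binary of 54 = 110110.
24^1 ≡ 24 (mod 286); 24^2 ≡ 4 (mod 286); 24^4 ≡ 16 (mod 286); 24^8 ≡ 256 (mod 286); 24^16 ≡ 42 (mod 286); 24^32 ≡ 48 (mod 286)
24^54 = 24^2 × 24^4 × 24^16 × 24^32 ≡ 38 (mod 286)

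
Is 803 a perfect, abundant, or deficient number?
deficient

Proper divisors of 803: sum = 1 + 11 + 73 = 85
Since 85 < 803, 803 is deficient.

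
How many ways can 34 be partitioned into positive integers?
12310

p(n) counts ways to write n as a sum of positive integers (order ignored).
Euler's pentagonal recurrence: p(k) = p(k-1) + p(k-2) - p(k-5) - p(k-7) + p(k-12) + p(k-15) - ... (offsets j(3j∓1)/2, signs ++--, p(0)=1, p(<0)=0).
DP table for k = 0..33: p(0)=1, p(1)=1, p(2)=2, p(3)=3, p(4)=5, p(5)=7, p(6)=11, p(7)=15, p(8)=22, p(9)=30, p(10)=42, p(11)=56, p(12)=77, p(13)=101, p(14)=135, p(15)=176, p(16)=231, p(17)=297, p(18)=385, p(19)=490, p(20)=627, p(21)=792, p(22)=1002, p(23)=1255, p(24)=1575, p(25)=1958, p(26)=2436, p(27)=3010, p(28)=3718, p(29)=4565, p(30)=5604, p(31)=6842, p(32)=8349, p(33)=10143.
Final step: p(34) = p(33) + p(32) - p(29) - p(27) + p(22) + p(19) - p(12) - p(8)
= 10143 + 8349 - 4565 - 3010 + 1002 + 490 - 77 - 22
= 12310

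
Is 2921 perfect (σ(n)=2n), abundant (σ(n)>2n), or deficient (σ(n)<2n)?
deficient

Proper divisors of 2921: sum = 1 + 23 + 127 = 151
Since 151 < 2921, 2921 is deficient.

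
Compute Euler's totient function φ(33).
20

33 = 3 × 11
φ(n) = n × ∏(1 - 1/p) for each prime p dividing n
φ(33) = 33 × (1 - 1/3) × (1 - 1/11) = 20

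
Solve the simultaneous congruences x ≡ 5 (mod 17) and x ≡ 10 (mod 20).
90

Using Chinese Remainder Theorem:
M = 17 × 20 = 340
M1 = 20, M2 = 17
y1 = 20^(-1) mod 17 = 6
y2 = 17^(-1) mod 20 = 13
x = (5×20×6 + 10×17×13) mod 340 = 90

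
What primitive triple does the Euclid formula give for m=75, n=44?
(3689, 6600, 7561)

Euclid's formula: a = m² - n², b = 2mn, c = m² + n²
m = 75, n = 44
a = 75² - 44² = 5625 - 1936 = 3689
b = 2 × 75 × 44 = 6600
c = 75² + 44² = 5625 + 1936 = 7561
Verification: 3689² + 6600² = 13608721 + 43560000 = 57168721 = 7561² ✓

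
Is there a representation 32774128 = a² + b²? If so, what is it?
Not possible

Factorization: 32774128 = 2^4 × 127^3
By Fermat: n is sum of two squares iff every prime p ≡ 3 (mod 4) appears to even power.
Prime(s) ≡ 3 (mod 4) with odd exponent: [(127, 3)]
Therefore 32774128 cannot be expressed as a² + b².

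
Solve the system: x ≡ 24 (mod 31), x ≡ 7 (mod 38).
1109

Using Chinese Remainder Theorem:
M = 31 × 38 = 1178
M1 = 38, M2 = 31
y1 = 38^(-1) mod 31 = 9
y2 = 31^(-1) mod 38 = 27
x = (24×38×9 + 7×31×27) mod 1178 = 1109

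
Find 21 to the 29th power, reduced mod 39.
21

Repeated squaring. Binary of 29 = 11101.
21^1 ≡ 21 (mod 39); 21^2 ≡ 12 (mod 39); 21^4 ≡ 27 (mod 39); 21^8 ≡ 27 (mod 39); 21^16 ≡ 27 (mod 39)
21^29 = 21^1 × 21^4 × 21^8 × 21^16 ≡ 21 (mod 39)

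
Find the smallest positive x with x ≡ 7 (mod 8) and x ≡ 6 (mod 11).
39

Using Chinese Remainder Theorem:
M = 8 × 11 = 88
M1 = 11, M2 = 8
y1 = 11^(-1) mod 8 = 3
y2 = 8^(-1) mod 11 = 7
x = (7×11×3 + 6×8×7) mod 88 = 39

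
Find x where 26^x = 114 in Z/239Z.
149

Baby-step giant-step with step n = ⌈√239⌉ = 16.
Baby steps 26^j mod 239 (j:value) for j=0..15: 0:1, 1:26, 2:198, 3:129, 4:8, 5:208, 6:150, 7:76, 8:64, 9:230, 10:5, 11:130, 12:34, 13:167, 14:40, 15:84.
Giant-step multiplier: 26^(-16) ≡ 26^(238-16) = 26^222 ≡ 29 (mod 239).
Giant steps γ_i = 114·29^i mod 239: γ_0=114, γ_1=199, γ_2=35, γ_3=59, γ_4=38, γ_5=146, γ_6=171, γ_7=179, γ_8=172, γ_9=208 (in table at j=5).
x = i·n + j = 9·16 + 5 = 149.
Check: 26^149 ≡ 114 (mod 239).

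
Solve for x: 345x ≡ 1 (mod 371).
214

gcd(345, 371) = 1, so the inverse exists.
Extended Euclidean algorithm on (371, 345):
371 = 1 × 345 + 26  ⟹  26 = (1)·371 + (-1)·345
345 = 13 × 26 + 7  ⟹  7 = (-13)·371 + (14)·345
26 = 3 × 7 + 5  ⟹  5 = (40)·371 + (-43)·345
7 = 1 × 5 + 2  ⟹  2 = (-53)·371 + (57)·345
5 = 2 × 2 + 1  ⟹  1 = (146)·371 + (-157)·345
So (-157)·345 ≡ 1 (mod 371), i.e. 345^(-1) ≡ -157 ≡ 214 (mod 371).
Check: 345 × 214 = 73830 ≡ 1 (mod 371)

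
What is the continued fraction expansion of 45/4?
[11; 4]

Euclidean algorithm steps:
45 = 11 × 4 + 1
4 = 4 × 1 + 0
Continued fraction: [11; 4]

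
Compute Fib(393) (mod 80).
18

Matrix identity: Q^n = [[F_(n+1), F_n], [F_n, F_(n-1)]] with Q = [[1,1],[1,0]].
n = 393 = 110001001₂. Square-and-multiply, entries mod 80:
Q^1 = [[1,1],[1,0]]
Q^3 = (Q^1)²·Q = [[3,2],[2,1]]
Q^6 = (Q^3)² = [[13,8],[8,5]]
Q^12 = (Q^6)² = [[73,64],[64,9]]
Q^24 = (Q^12)² = [[65,48],[48,17]]
Q^49 = (Q^24)²·Q = [[65,49],[49,16]]
Q^98 = (Q^49)² = [[66,49],[49,17]]
Q^196 = (Q^98)² = [[37,67],[67,50]]
Q^393 = (Q^196)²·Q = [[7,18],[18,69]]
F_393 mod 80 = Q^393[0][1] = 18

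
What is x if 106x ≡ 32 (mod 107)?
x ≡ 75 (mod 107)

gcd(106, 107) = 1, which divides 32, so solutions exist.
Find 106^(-1) mod 107 by the extended Euclidean algorithm:
107 = 1 × 106 + 1  ⟹  1 = (1)·107 + (-1)·106
So (-1)·106 ≡ 1 (mod 107), i.e. 106^(-1) ≡ -1 ≡ 106 (mod 107).
x ≡ 106 × 32 = 3392 ≡ 75 (mod 107).
Check: 106 × 75 = 7950 ≡ 32 (mod 107).
Unique solution: x ≡ 75 (mod 107)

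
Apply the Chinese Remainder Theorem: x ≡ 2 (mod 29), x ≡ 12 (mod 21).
495

Using Chinese Remainder Theorem:
M = 29 × 21 = 609
M1 = 21, M2 = 29
y1 = 21^(-1) mod 29 = 18
y2 = 29^(-1) mod 21 = 8
x = (2×21×18 + 12×29×8) mod 609 = 495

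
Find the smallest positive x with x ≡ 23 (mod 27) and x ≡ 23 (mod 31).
23

Using Chinese Remainder Theorem:
M = 27 × 31 = 837
M1 = 31, M2 = 27
y1 = 31^(-1) mod 27 = 7
y2 = 27^(-1) mod 31 = 23
x = (23×31×7 + 23×27×23) mod 837 = 23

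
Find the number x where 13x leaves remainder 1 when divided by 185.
57

gcd(13, 185) = 1, so the inverse exists.
Extended Euclidean algorithm on (185, 13):
185 = 14 × 13 + 3  ⟹  3 = (1)·185 + (-14)·13
13 = 4 × 3 + 1  ⟹  1 = (-4)·185 + (57)·13
So (57)·13 ≡ 1 (mod 185), i.e. 13^(-1) ≡ 57 (mod 185).
Check: 13 × 57 = 741 ≡ 1 (mod 185)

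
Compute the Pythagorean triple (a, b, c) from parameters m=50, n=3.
(2491, 300, 2509)

Euclid's formula: a = m² - n², b = 2mn, c = m² + n²
m = 50, n = 3
a = 50² - 3² = 2500 - 9 = 2491
b = 2 × 50 × 3 = 300
c = 50² + 3² = 2500 + 9 = 2509
Verification: 2491² + 300² = 6205081 + 90000 = 6295081 = 2509² ✓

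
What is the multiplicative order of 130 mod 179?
178

179 is prime, so ord(130) divides φ(179) = 178.
Divisors of 178: 1, 2, 89, 178.
Repeated squaring: 130^1 ≡ 130, 130^2 ≡ 74, 130^4 ≡ 106, 130^8 ≡ 138, 130^16 ≡ 70, 130^32 ≡ 67, 130^64 ≡ 14, 130^128 ≡ 17 (mod 179).
Test 130^d mod 179 for each divisor d in increasing order:
130^1 ≡ 130
130^2 ≡ 74
130^89 = 130^64·130^16·130^8·130^1 ≡ 178
130^178 = 130^128·130^32·130^16·130^2 ≡ 1  ← first divisor giving 1
The order is 178.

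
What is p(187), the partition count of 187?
1280011042268

p(n) counts ways to write n as a sum of positive integers (order ignored).
Euler's pentagonal recurrence: p(k) = p(k-1) + p(k-2) - p(k-5) - p(k-7) + p(k-12) + p(k-15) - ... (offsets j(3j∓1)/2, signs ++--, p(0)=1, p(<0)=0).
DP table for k = 0..186: p(0)=1, p(1)=1, p(2)=2, p(3)=3, p(4)=5, p(5)=7, p(6)=11, p(7)=15, p(8)=22, p(9)=30, p(10)=42, p(11)=56, p(12)=77, p(13)=101, p(14)=135, p(15)=176, p(16)=231, p(17)=297, p(18)=385, p(19)=490, p(20)=627, p(21)=792, p(22)=1002, p(23)=1255, p(24)=1575, p(25)=1958, p(26)=2436, p(27)=3010, p(28)=3718, p(29)=4565, p(30)=5604, p(31)=6842, p(32)=8349, p(33)=10143, p(34)=12310, p(35)=14883, p(36)=17977, p(37)=21637, p(38)=26015, p(39)=31185, p(40)=37338, p(41)=44583, p(42)=53174, p(43)=63261, p(44)=75175, p(45)=89134, p(46)=105558, p(47)=124754, p(48)=147273, p(49)=173525, p(50)=204226, p(51)=239943, p(52)=281589, p(53)=329931, p(54)=386155, p(55)=451276, p(56)=526823, p(57)=614154, p(58)=715220, p(59)=831820, p(60)=966467, p(61)=1121505, p(62)=1300156, p(63)=1505499, p(64)=1741630, p(65)=2012558, p(66)=2323520, p(67)=2679689, p(68)=3087735, p(69)=3554345, p(70)=4087968, p(71)=4697205, p(72)=5392783, p(73)=6185689, p(74)=7089500, p(75)=8118264, p(76)=9289091, p(77)=10619863, p(78)=12132164, p(79)=13848650, p(80)=15796476, p(81)=18004327, p(82)=20506255, p(83)=23338469, p(84)=26543660, p(85)=30167357, p(86)=34262962, p(87)=38887673, p(88)=44108109, p(89)=49995925, p(90)=56634173, p(91)=64112359, p(92)=72533807, p(93)=82010177, p(94)=92669720, p(95)=104651419, p(96)=118114304, p(97)=133230930, p(98)=150198136, p(99)=169229875, p(100)=190569292, p(101)=214481126, p(102)=241265379, p(103)=271248950, p(104)=304801365, p(105)=342325709, p(106)=384276336, p(107)=431149389, p(108)=483502844, p(109)=541946240, p(110)=607163746, p(111)=679903203, p(112)=761002156, p(113)=851376628, p(114)=952050665, p(115)=1064144451, p(116)=1188908248, p(117)=1327710076, p(118)=1482074143, p(119)=1653668665, p(120)=1844349560, p(121)=2056148051, p(122)=2291320912, p(123)=2552338241, p(124)=2841940500, p(125)=3163127352, p(126)=3519222692, p(127)=3913864295, p(128)=4351078600, p(129)=4835271870, p(130)=5371315400, p(131)=5964539504, p(132)=6620830889, p(133)=7346629512, p(134)=8149040695, p(135)=9035836076, p(136)=10015581680, p(137)=11097645016, p(138)=12292341831, p(139)=13610949895, p(140)=15065878135, p(141)=16670689208, p(142)=18440293320, p(143)=20390982757, p(144)=22540654445, p(145)=24908858009, p(146)=27517052599, p(147)=30388671978, p(148)=33549419497, p(149)=37027355200, p(150)=40853235313, p(151)=45060624582, p(152)=49686288421, p(153)=54770336324, p(154)=60356673280, p(155)=66493182097, p(156)=73232243759, p(157)=80630964769, p(158)=88751778802, p(159)=97662728555, p(160)=107438159466, p(161)=118159068427, p(162)=129913904637, p(163)=142798995930, p(164)=156919475295, p(165)=172389800255, p(166)=189334822579, p(167)=207890420102, p(168)=228204732751, p(169)=250438925115, p(170)=274768617130, p(171)=301384802048, p(172)=330495499613, p(173)=362326859895, p(174)=397125074750, p(175)=435157697830, p(176)=476715857290, p(177)=522115831195, p(178)=571701605655, p(179)=625846753120, p(180)=684957390936, p(181)=749474411781, p(182)=819876908323, p(183)=896684817527, p(184)=980462880430, p(185)=1071823774337, p(186)=1171432692373.
Final step: p(187) = p(186) + p(185) - p(182) - p(180) + p(175) + p(172) - p(165) - p(161) + p(152) + p(147) - p(136) - p(130) + p(117) + p(110) - p(95) - p(87) + p(70) + p(61) - p(42) - p(32) + p(11) + p(0)
= 1171432692373 + 1071823774337 - 819876908323 - 684957390936 + 435157697830 + 330495499613 - 172389800255 - 118159068427 + 49686288421 + 30388671978 - 10015581680 - 5371315400 + 1327710076 + 607163746 - 104651419 - 38887673 + 4087968 + 1121505 - 53174 - 8349 + 56 + 1
= 1280011042268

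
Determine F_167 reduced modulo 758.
549

Matrix identity: Q^n = [[F_(n+1), F_n], [F_n, F_(n-1)]] with Q = [[1,1],[1,0]].
n = 167 = 10100111₂. Square-and-multiply, entries mod 758:
Q^1 = [[1,1],[1,0]]
Q^2 = (Q^1)² = [[2,1],[1,1]]
Q^5 = (Q^2)²·Q = [[8,5],[5,3]]
Q^10 = (Q^5)² = [[89,55],[55,34]]
Q^20 = (Q^10)² = [[334,701],[701,391]]
Q^41 = (Q^20)²·Q = [[712,347],[347,365]]
Q^83 = (Q^41)²·Q = [[512,487],[487,25]]
Q^167 = (Q^83)²·Q = [[558,549],[549,9]]
F_167 mod 758 = Q^167[0][1] = 549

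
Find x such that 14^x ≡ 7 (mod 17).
3

Baby-step giant-step with step n = ⌈√17⌉ = 5.
Baby steps 14^j mod 17 (j:value) for j=0..4: 0:1, 1:14, 2:9, 3:7, 4:13.
h = 7 is already in the table at j=3, so x = 3.
Check: 14^3 ≡ 7 (mod 17).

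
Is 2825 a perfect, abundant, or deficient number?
deficient

Proper divisors of 2825: sum = 1 + 5 + 25 + 113 + 565 = 709
Since 709 < 2825, 2825 is deficient.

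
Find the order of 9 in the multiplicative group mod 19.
9

19 is prime, so ord(9) divides φ(19) = 18.
Divisors of 18: 1, 2, 3, 6, 9, 18.
Repeated squaring: 9^1 ≡ 9, 9^2 ≡ 5, 9^4 ≡ 6, 9^8 ≡ 17, 9^16 ≡ 4 (mod 19).
Test 9^d mod 19 for each divisor d in increasing order:
9^1 ≡ 9
9^2 ≡ 5
9^3 = 9^2·9^1 ≡ 7
9^6 = 9^4·9^2 ≡ 11
9^9 = 9^8·9^1 ≡ 1  ← first divisor giving 1
The order is 9.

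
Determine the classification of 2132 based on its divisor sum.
deficient

Proper divisors of 2132: sum = 1 + 2 + 4 + 13 + 26 + 41 + 52 + 82 + 164 + 533 + 1066 = 1984
Since 1984 < 2132, 2132 is deficient.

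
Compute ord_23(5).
22

23 is prime, so ord(5) divides φ(23) = 22.
Divisors of 22: 1, 2, 11, 22.
Repeated squaring: 5^1 ≡ 5, 5^2 ≡ 2, 5^4 ≡ 4, 5^8 ≡ 16, 5^16 ≡ 3 (mod 23).
Test 5^d mod 23 for each divisor d in increasing order:
5^1 ≡ 5
5^2 ≡ 2
5^11 = 5^8·5^2·5^1 ≡ 22
5^22 = 5^16·5^4·5^2 ≡ 1  ← first divisor giving 1
The order is 22.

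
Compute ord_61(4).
30

61 is prime, so ord(4) divides φ(61) = 60.
Divisors of 60: 1, 2, 3, 4, 5, 6, 10, 12, 15, 20, 30, 60.
Repeated squaring: 4^1 ≡ 4, 4^2 ≡ 16, 4^4 ≡ 12, 4^8 ≡ 22, 4^16 ≡ 57, 4^32 ≡ 16 (mod 61).
Test 4^d mod 61 for each divisor d in increasing order:
4^1 ≡ 4
4^2 ≡ 16
4^3 = 4^2·4^1 ≡ 3
4^4 ≡ 12
4^5 = 4^4·4^1 ≡ 48
4^6 = 4^4·4^2 ≡ 9
4^10 = 4^8·4^2 ≡ 47
4^12 = 4^8·4^4 ≡ 20
4^15 = 4^8·4^4·4^2·4^1 ≡ 60
4^20 = 4^16·4^4 ≡ 13
4^30 = 4^16·4^8·4^4·4^2 ≡ 1  ← first divisor giving 1
The order is 30.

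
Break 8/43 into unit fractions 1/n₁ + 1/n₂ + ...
1/6 + 1/52 + 1/6708

Greedy algorithm:
8/43: ceiling(43/8) = 6, use 1/6
5/258: ceiling(258/5) = 52, use 1/52
1/6708: ceiling(6708/1) = 6708, use 1/6708
Result: 8/43 = 1/6 + 1/52 + 1/6708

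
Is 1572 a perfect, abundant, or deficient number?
abundant

Proper divisors of 1572: sum = 1 + 2 + 3 + 4 + 6 + 12 + 131 + 262 + 393 + 524 + 786 = 2124
Since 2124 > 1572, 1572 is abundant.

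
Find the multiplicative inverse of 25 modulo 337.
27

gcd(25, 337) = 1, so the inverse exists.
Extended Euclidean algorithm on (337, 25):
337 = 13 × 25 + 12  ⟹  12 = (1)·337 + (-13)·25
25 = 2 × 12 + 1  ⟹  1 = (-2)·337 + (27)·25
So (27)·25 ≡ 1 (mod 337), i.e. 25^(-1) ≡ 27 (mod 337).
Check: 25 × 27 = 675 ≡ 1 (mod 337)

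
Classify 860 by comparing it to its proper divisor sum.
abundant

Proper divisors of 860: sum = 1 + 2 + 4 + 5 + 10 + 20 + 43 + 86 + 172 + 215 + 430 = 988
Since 988 > 860, 860 is abundant.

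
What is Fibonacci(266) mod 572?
481

Matrix identity: Q^n = [[F_(n+1), F_n], [F_n, F_(n-1)]] with Q = [[1,1],[1,0]].
n = 266 = 100001010₂. Square-and-multiply, entries mod 572:
Q^1 = [[1,1],[1,0]]
Q^2 = (Q^1)² = [[2,1],[1,1]]
Q^4 = (Q^2)² = [[5,3],[3,2]]
Q^8 = (Q^4)² = [[34,21],[21,13]]
Q^16 = (Q^8)² = [[453,415],[415,38]]
Q^33 = (Q^16)²·Q = [[47,486],[486,133]]
Q^66 = (Q^33)² = [[453,536],[536,489]]
Q^133 = (Q^66)²·Q = [[421,13],[13,408]]
Q^266 = (Q^133)² = [[90,481],[481,181]]
F_266 mod 572 = Q^266[0][1] = 481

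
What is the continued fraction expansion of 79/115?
[0; 1, 2, 5, 7]

Euclidean algorithm steps:
79 = 0 × 115 + 79
115 = 1 × 79 + 36
79 = 2 × 36 + 7
36 = 5 × 7 + 1
7 = 7 × 1 + 0
Continued fraction: [0; 1, 2, 5, 7]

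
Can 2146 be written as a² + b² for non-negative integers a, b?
11² + 45² (a=11, b=45)

Factorization: 2146 = 2 × 29 × 37
By Fermat: n is sum of two squares iff every prime p ≡ 3 (mod 4) appears to even power.
All primes ≡ 3 (mod 4) appear to even power.
Search a = 0, 1, 2, … for 2146 - a² a perfect square: first hit at a = 11: 2146 - 121 = 2025 = 45².
2146 = 11² + 45² = 121 + 2025 ✓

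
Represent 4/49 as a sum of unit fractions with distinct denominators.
1/13 + 1/213 + 1/67841 + 1/9204734721

Greedy algorithm:
4/49: ceiling(49/4) = 13, use 1/13
3/637: ceiling(637/3) = 213, use 1/213
2/135681: ceiling(135681/2) = 67841, use 1/67841
1/9204734721: ceiling(9204734721/1) = 9204734721, use 1/9204734721
Result: 4/49 = 1/13 + 1/213 + 1/67841 + 1/9204734721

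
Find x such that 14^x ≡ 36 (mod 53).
44

Baby-step giant-step with step n = ⌈√53⌉ = 8.
Baby steps 14^j mod 53 (j:value) for j=0..7: 0:1, 1:14, 2:37, 3:41, 4:44, 5:33, 6:38, 7:2.
Giant-step multiplier: 14^(-8) ≡ 14^(52-8) = 14^44 ≡ 36 (mod 53).
Giant steps γ_i = 36·36^i mod 53: γ_0=36, γ_1=24, γ_2=16, γ_3=46, γ_4=13, γ_5=44 (in table at j=4).
x = i·n + j = 5·8 + 4 = 44.
Check: 14^44 ≡ 36 (mod 53).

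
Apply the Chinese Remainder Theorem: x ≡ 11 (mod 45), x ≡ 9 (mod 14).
191

Using Chinese Remainder Theorem:
M = 45 × 14 = 630
M1 = 14, M2 = 45
y1 = 14^(-1) mod 45 = 29
y2 = 45^(-1) mod 14 = 5
x = (11×14×29 + 9×45×5) mod 630 = 191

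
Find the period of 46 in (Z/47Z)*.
2

47 is prime, so ord(46) divides φ(47) = 46.
Divisors of 46: 1, 2, 23, 46.
Repeated squaring: 46^1 ≡ 46, 46^2 ≡ 1, 46^4 ≡ 1, 46^8 ≡ 1, 46^16 ≡ 1, 46^32 ≡ 1 (mod 47).
Test 46^d mod 47 for each divisor d in increasing order:
46^1 ≡ 46
46^2 ≡ 1  ← first divisor giving 1
The order is 2.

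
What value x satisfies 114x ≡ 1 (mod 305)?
99

gcd(114, 305) = 1, so the inverse exists.
Extended Euclidean algorithm on (305, 114):
305 = 2 × 114 + 77  ⟹  77 = (1)·305 + (-2)·114
114 = 1 × 77 + 37  ⟹  37 = (-1)·305 + (3)·114
77 = 2 × 37 + 3  ⟹  3 = (3)·305 + (-8)·114
37 = 12 × 3 + 1  ⟹  1 = (-37)·305 + (99)·114
So (99)·114 ≡ 1 (mod 305), i.e. 114^(-1) ≡ 99 (mod 305).
Check: 114 × 99 = 11286 ≡ 1 (mod 305)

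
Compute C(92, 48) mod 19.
16

Using Lucas' theorem:
Write n=92 and k=48 in base 19:
n in base 19: [4, 16]
k in base 19: [2, 10]
C(92,48) mod 19 = ∏ C(n_i, k_i) mod 19
Digit binomials (mod 19): C(4,2) = 6; C(16,10) = 8008 ≡ 9
Product: 6 × 9 = 54 ≡ 16 (mod 19)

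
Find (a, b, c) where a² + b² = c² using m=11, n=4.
(105, 88, 137)

Euclid's formula: a = m² - n², b = 2mn, c = m² + n²
m = 11, n = 4
a = 11² - 4² = 121 - 16 = 105
b = 2 × 11 × 4 = 88
c = 11² + 4² = 121 + 16 = 137
Verification: 105² + 88² = 11025 + 7744 = 18769 = 137² ✓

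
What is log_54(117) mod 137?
23

Baby-step giant-step with step n = ⌈√137⌉ = 12.
Baby steps 54^j mod 137 (j:value) for j=0..11: 0:1, 1:54, 2:39, 3:51, 4:14, 5:71, 6:135, 7:29, 8:59, 9:35, 10:109, 11:132.
Giant-step multiplier: 54^(-12) ≡ 54^(136-12) = 54^124 ≡ 103 (mod 137).
Giant steps γ_i = 117·103^i mod 137: γ_0=117, γ_1=132 (in table at j=11).
x = i·n + j = 1·12 + 11 = 23.
Check: 54^23 ≡ 117 (mod 137).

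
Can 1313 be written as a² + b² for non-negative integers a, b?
17² + 32² (a=17, b=32)

Factorization: 1313 = 13 × 101
By Fermat: n is sum of two squares iff every prime p ≡ 3 (mod 4) appears to even power.
All primes ≡ 3 (mod 4) appear to even power.
Search a = 0, 1, 2, … for 1313 - a² a perfect square: first hit at a = 17: 1313 - 289 = 1024 = 32².
1313 = 17² + 32² = 289 + 1024 ✓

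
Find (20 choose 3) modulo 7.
6

Using Lucas' theorem:
Write n=20 and k=3 in base 7:
n in base 7: [2, 6]
k in base 7: [0, 3]
C(20,3) mod 7 = ∏ C(n_i, k_i) mod 7
Digit binomials (mod 7): C(2,0) = 1; C(6,3) = 20 ≡ 6
Product: 1 × 6 = 6 ≡ 6 (mod 7)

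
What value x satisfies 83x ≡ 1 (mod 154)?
13

gcd(83, 154) = 1, so the inverse exists.
Extended Euclidean algorithm on (154, 83):
154 = 1 × 83 + 71  ⟹  71 = (1)·154 + (-1)·83
83 = 1 × 71 + 12  ⟹  12 = (-1)·154 + (2)·83
71 = 5 × 12 + 11  ⟹  11 = (6)·154 + (-11)·83
12 = 1 × 11 + 1  ⟹  1 = (-7)·154 + (13)·83
So (13)·83 ≡ 1 (mod 154), i.e. 83^(-1) ≡ 13 (mod 154).
Check: 83 × 13 = 1079 ≡ 1 (mod 154)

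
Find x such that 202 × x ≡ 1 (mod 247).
236

gcd(202, 247) = 1, so the inverse exists.
Extended Euclidean algorithm on (247, 202):
247 = 1 × 202 + 45  ⟹  45 = (1)·247 + (-1)·202
202 = 4 × 45 + 22  ⟹  22 = (-4)·247 + (5)·202
45 = 2 × 22 + 1  ⟹  1 = (9)·247 + (-11)·202
So (-11)·202 ≡ 1 (mod 247), i.e. 202^(-1) ≡ -11 ≡ 236 (mod 247).
Check: 202 × 236 = 47672 ≡ 1 (mod 247)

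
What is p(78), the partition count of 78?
12132164

p(n) counts ways to write n as a sum of positive integers (order ignored).
Euler's pentagonal recurrence: p(k) = p(k-1) + p(k-2) - p(k-5) - p(k-7) + p(k-12) + p(k-15) - ... (offsets j(3j∓1)/2, signs ++--, p(0)=1, p(<0)=0).
DP table for k = 0..77: p(0)=1, p(1)=1, p(2)=2, p(3)=3, p(4)=5, p(5)=7, p(6)=11, p(7)=15, p(8)=22, p(9)=30, p(10)=42, p(11)=56, p(12)=77, p(13)=101, p(14)=135, p(15)=176, p(16)=231, p(17)=297, p(18)=385, p(19)=490, p(20)=627, p(21)=792, p(22)=1002, p(23)=1255, p(24)=1575, p(25)=1958, p(26)=2436, p(27)=3010, p(28)=3718, p(29)=4565, p(30)=5604, p(31)=6842, p(32)=8349, p(33)=10143, p(34)=12310, p(35)=14883, p(36)=17977, p(37)=21637, p(38)=26015, p(39)=31185, p(40)=37338, p(41)=44583, p(42)=53174, p(43)=63261, p(44)=75175, p(45)=89134, p(46)=105558, p(47)=124754, p(48)=147273, p(49)=173525, p(50)=204226, p(51)=239943, p(52)=281589, p(53)=329931, p(54)=386155, p(55)=451276, p(56)=526823, p(57)=614154, p(58)=715220, p(59)=831820, p(60)=966467, p(61)=1121505, p(62)=1300156, p(63)=1505499, p(64)=1741630, p(65)=2012558, p(66)=2323520, p(67)=2679689, p(68)=3087735, p(69)=3554345, p(70)=4087968, p(71)=4697205, p(72)=5392783, p(73)=6185689, p(74)=7089500, p(75)=8118264, p(76)=9289091, p(77)=10619863.
Final step: p(78) = p(77) + p(76) - p(73) - p(71) + p(66) + p(63) - p(56) - p(52) + p(43) + p(38) - p(27) - p(21) + p(8) + p(1)
= 10619863 + 9289091 - 6185689 - 4697205 + 2323520 + 1505499 - 526823 - 281589 + 63261 + 26015 - 3010 - 792 + 22 + 1
= 12132164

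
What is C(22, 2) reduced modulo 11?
0

Using Lucas' theorem:
Write n=22 and k=2 in base 11:
n in base 11: [2, 0]
k in base 11: [0, 2]
C(22,2) mod 11 = ∏ C(n_i, k_i) mod 11
Digit binomials (mod 11): C(2,0) = 1; C(0,2) = 0 (k_i > n_i)
Product: 1 × 0 = 0 ≡ 0 (mod 11)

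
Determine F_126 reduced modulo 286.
52

Matrix identity: Q^n = [[F_(n+1), F_n], [F_n, F_(n-1)]] with Q = [[1,1],[1,0]].
n = 126 = 1111110₂. Square-and-multiply, entries mod 286:
Q^1 = [[1,1],[1,0]]
Q^3 = (Q^1)²·Q = [[3,2],[2,1]]
Q^7 = (Q^3)²·Q = [[21,13],[13,8]]
Q^15 = (Q^7)²·Q = [[129,38],[38,91]]
Q^31 = (Q^15)²·Q = [[133,67],[67,66]]
Q^63 = (Q^31)²·Q = [[47,156],[156,177]]
Q^126 = (Q^63)² = [[233,52],[52,181]]
F_126 mod 286 = Q^126[0][1] = 52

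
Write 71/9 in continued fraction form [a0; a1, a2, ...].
[7; 1, 8]

Euclidean algorithm steps:
71 = 7 × 9 + 8
9 = 1 × 8 + 1
8 = 8 × 1 + 0
Continued fraction: [7; 1, 8]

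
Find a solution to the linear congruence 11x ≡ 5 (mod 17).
x ≡ 2 (mod 17)

gcd(11, 17) = 1, which divides 5, so solutions exist.
Find 11^(-1) mod 17 by the extended Euclidean algorithm:
17 = 1 × 11 + 6  ⟹  6 = (1)·17 + (-1)·11
11 = 1 × 6 + 5  ⟹  5 = (-1)·17 + (2)·11
6 = 1 × 5 + 1  ⟹  1 = (2)·17 + (-3)·11
So (-3)·11 ≡ 1 (mod 17), i.e. 11^(-1) ≡ -3 ≡ 14 (mod 17).
x ≡ 14 × 5 = 70 ≡ 2 (mod 17).
Check: 11 × 2 = 22 ≡ 5 (mod 17).
Unique solution: x ≡ 2 (mod 17)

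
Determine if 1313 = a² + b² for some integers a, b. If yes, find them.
17² + 32² (a=17, b=32)

Factorization: 1313 = 13 × 101
By Fermat: n is sum of two squares iff every prime p ≡ 3 (mod 4) appears to even power.
All primes ≡ 3 (mod 4) appear to even power.
Search a = 0, 1, 2, … for 1313 - a² a perfect square: first hit at a = 17: 1313 - 289 = 1024 = 32².
1313 = 17² + 32² = 289 + 1024 ✓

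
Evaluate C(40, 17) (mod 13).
0

Using Lucas' theorem:
Write n=40 and k=17 in base 13:
n in base 13: [3, 1]
k in base 13: [1, 4]
C(40,17) mod 13 = ∏ C(n_i, k_i) mod 13
Digit binomials (mod 13): C(3,1) = 3; C(1,4) = 0 (k_i > n_i)
Product: 3 × 0 = 0 ≡ 0 (mod 13)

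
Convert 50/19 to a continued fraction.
[2; 1, 1, 1, 2, 2]

Euclidean algorithm steps:
50 = 2 × 19 + 12
19 = 1 × 12 + 7
12 = 1 × 7 + 5
7 = 1 × 5 + 2
5 = 2 × 2 + 1
2 = 2 × 1 + 0
Continued fraction: [2; 1, 1, 1, 2, 2]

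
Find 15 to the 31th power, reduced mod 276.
267

Repeated squaring. Binary of 31 = 11111.
15^1 ≡ 15 (mod 276); 15^2 ≡ 225 (mod 276); 15^4 ≡ 117 (mod 276); 15^8 ≡ 165 (mod 276); 15^16 ≡ 177 (mod 276)
15^31 = 15^1 × 15^2 × 15^4 × 15^8 × 15^16 ≡ 267 (mod 276)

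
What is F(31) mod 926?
791

Matrix identity: Q^n = [[F_(n+1), F_n], [F_n, F_(n-1)]] with Q = [[1,1],[1,0]].
n = 31 = 11111₂. Square-and-multiply, entries mod 926:
Q^1 = [[1,1],[1,0]]
Q^3 = (Q^1)²·Q = [[3,2],[2,1]]
Q^7 = (Q^3)²·Q = [[21,13],[13,8]]
Q^15 = (Q^7)²·Q = [[61,610],[610,377]]
Q^31 = (Q^15)²·Q = [[357,791],[791,492]]
F_31 mod 926 = Q^31[0][1] = 791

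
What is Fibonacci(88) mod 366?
123

Matrix identity: Q^n = [[F_(n+1), F_n], [F_n, F_(n-1)]] with Q = [[1,1],[1,0]].
n = 88 = 1011000₂. Square-and-multiply, entries mod 366:
Q^1 = [[1,1],[1,0]]
Q^2 = (Q^1)² = [[2,1],[1,1]]
Q^5 = (Q^2)²·Q = [[8,5],[5,3]]
Q^11 = (Q^5)²·Q = [[144,89],[89,55]]
Q^22 = (Q^11)² = [[109,143],[143,332]]
Q^44 = (Q^22)² = [[122,111],[111,11]]
Q^88 = (Q^44)² = [[121,123],[123,364]]
F_88 mod 366 = Q^88[0][1] = 123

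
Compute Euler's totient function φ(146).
72

146 = 2 × 73
φ(n) = n × ∏(1 - 1/p) for each prime p dividing n
φ(146) = 146 × (1 - 1/2) × (1 - 1/73) = 72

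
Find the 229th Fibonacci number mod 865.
429

Matrix identity: Q^n = [[F_(n+1), F_n], [F_n, F_(n-1)]] with Q = [[1,1],[1,0]].
n = 229 = 11100101₂. Square-and-multiply, entries mod 865:
Q^1 = [[1,1],[1,0]]
Q^3 = (Q^1)²·Q = [[3,2],[2,1]]
Q^7 = (Q^3)²·Q = [[21,13],[13,8]]
Q^14 = (Q^7)² = [[610,377],[377,233]]
Q^28 = (Q^14)² = [[419,356],[356,63]]
Q^57 = (Q^28)²·Q = [[734,412],[412,322]]
Q^114 = (Q^57)² = [[65,842],[842,88]]
Q^229 = (Q^114)²·Q = [[370,429],[429,806]]
F_229 mod 865 = Q^229[0][1] = 429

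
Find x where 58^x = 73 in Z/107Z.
25

Baby-step giant-step with step n = ⌈√107⌉ = 11.
Baby steps 58^j mod 107 (j:value) for j=0..10: 0:1, 1:58, 2:47, 3:51, 4:69, 5:43, 6:33, 7:95, 8:53, 9:78, 10:30.
Giant-step multiplier: 58^(-11) ≡ 58^(106-11) = 58^95 ≡ 65 (mod 107).
Giant steps γ_i = 73·65^i mod 107: γ_0=73, γ_1=37, γ_2=51 (in table at j=3).
x = i·n + j = 2·11 + 3 = 25.
Check: 58^25 ≡ 73 (mod 107).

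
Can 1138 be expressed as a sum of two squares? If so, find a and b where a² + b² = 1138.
7² + 33² (a=7, b=33)

Factorization: 1138 = 2 × 569
By Fermat: n is sum of two squares iff every prime p ≡ 3 (mod 4) appears to even power.
All primes ≡ 3 (mod 4) appear to even power.
Search a = 0, 1, 2, … for 1138 - a² a perfect square: first hit at a = 7: 1138 - 49 = 1089 = 33².
1138 = 7² + 33² = 49 + 1089 ✓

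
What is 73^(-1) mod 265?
167

gcd(73, 265) = 1, so the inverse exists.
Extended Euclidean algorithm on (265, 73):
265 = 3 × 73 + 46  ⟹  46 = (1)·265 + (-3)·73
73 = 1 × 46 + 27  ⟹  27 = (-1)·265 + (4)·73
46 = 1 × 27 + 19  ⟹  19 = (2)·265 + (-7)·73
27 = 1 × 19 + 8  ⟹  8 = (-3)·265 + (11)·73
19 = 2 × 8 + 3  ⟹  3 = (8)·265 + (-29)·73
8 = 2 × 3 + 2  ⟹  2 = (-19)·265 + (69)·73
3 = 1 × 2 + 1  ⟹  1 = (27)·265 + (-98)·73
So (-98)·73 ≡ 1 (mod 265), i.e. 73^(-1) ≡ -98 ≡ 167 (mod 265).
Check: 73 × 167 = 12191 ≡ 1 (mod 265)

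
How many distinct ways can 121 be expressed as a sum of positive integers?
2056148051

p(n) counts ways to write n as a sum of positive integers (order ignored).
Euler's pentagonal recurrence: p(k) = p(k-1) + p(k-2) - p(k-5) - p(k-7) + p(k-12) + p(k-15) - ... (offsets j(3j∓1)/2, signs ++--, p(0)=1, p(<0)=0).
DP table for k = 0..120: p(0)=1, p(1)=1, p(2)=2, p(3)=3, p(4)=5, p(5)=7, p(6)=11, p(7)=15, p(8)=22, p(9)=30, p(10)=42, p(11)=56, p(12)=77, p(13)=101, p(14)=135, p(15)=176, p(16)=231, p(17)=297, p(18)=385, p(19)=490, p(20)=627, p(21)=792, p(22)=1002, p(23)=1255, p(24)=1575, p(25)=1958, p(26)=2436, p(27)=3010, p(28)=3718, p(29)=4565, p(30)=5604, p(31)=6842, p(32)=8349, p(33)=10143, p(34)=12310, p(35)=14883, p(36)=17977, p(37)=21637, p(38)=26015, p(39)=31185, p(40)=37338, p(41)=44583, p(42)=53174, p(43)=63261, p(44)=75175, p(45)=89134, p(46)=105558, p(47)=124754, p(48)=147273, p(49)=173525, p(50)=204226, p(51)=239943, p(52)=281589, p(53)=329931, p(54)=386155, p(55)=451276, p(56)=526823, p(57)=614154, p(58)=715220, p(59)=831820, p(60)=966467, p(61)=1121505, p(62)=1300156, p(63)=1505499, p(64)=1741630, p(65)=2012558, p(66)=2323520, p(67)=2679689, p(68)=3087735, p(69)=3554345, p(70)=4087968, p(71)=4697205, p(72)=5392783, p(73)=6185689, p(74)=7089500, p(75)=8118264, p(76)=9289091, p(77)=10619863, p(78)=12132164, p(79)=13848650, p(80)=15796476, p(81)=18004327, p(82)=20506255, p(83)=23338469, p(84)=26543660, p(85)=30167357, p(86)=34262962, p(87)=38887673, p(88)=44108109, p(89)=49995925, p(90)=56634173, p(91)=64112359, p(92)=72533807, p(93)=82010177, p(94)=92669720, p(95)=104651419, p(96)=118114304, p(97)=133230930, p(98)=150198136, p(99)=169229875, p(100)=190569292, p(101)=214481126, p(102)=241265379, p(103)=271248950, p(104)=304801365, p(105)=342325709, p(106)=384276336, p(107)=431149389, p(108)=483502844, p(109)=541946240, p(110)=607163746, p(111)=679903203, p(112)=761002156, p(113)=851376628, p(114)=952050665, p(115)=1064144451, p(116)=1188908248, p(117)=1327710076, p(118)=1482074143, p(119)=1653668665, p(120)=1844349560.
Final step: p(121) = p(120) + p(119) - p(116) - p(114) + p(109) + p(106) - p(99) - p(95) + p(86) + p(81) - p(70) - p(64) + p(51) + p(44) - p(29) - p(21) + p(4)
= 1844349560 + 1653668665 - 1188908248 - 952050665 + 541946240 + 384276336 - 169229875 - 104651419 + 34262962 + 18004327 - 4087968 - 1741630 + 239943 + 75175 - 4565 - 792 + 5
= 2056148051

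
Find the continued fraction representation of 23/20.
[1; 6, 1, 2]

Euclidean algorithm steps:
23 = 1 × 20 + 3
20 = 6 × 3 + 2
3 = 1 × 2 + 1
2 = 2 × 1 + 0
Continued fraction: [1; 6, 1, 2]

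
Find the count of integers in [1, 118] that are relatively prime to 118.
58

118 = 2 × 59
φ(n) = n × ∏(1 - 1/p) for each prime p dividing n
φ(118) = 118 × (1 - 1/2) × (1 - 1/59) = 58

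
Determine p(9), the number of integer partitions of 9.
30

p(n) counts ways to write n as a sum of positive integers (order ignored).
Examples: 9; 8 + 1; 7 + 2; 7 + 1 + 1; 6 + 3; ... (30 total)
p(9) = 30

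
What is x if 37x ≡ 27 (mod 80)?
x ≡ 31 (mod 80)

gcd(37, 80) = 1, which divides 27, so solutions exist.
Find 37^(-1) mod 80 by the extended Euclidean algorithm:
80 = 2 × 37 + 6  ⟹  6 = (1)·80 + (-2)·37
37 = 6 × 6 + 1  ⟹  1 = (-6)·80 + (13)·37
So (13)·37 ≡ 1 (mod 80), i.e. 37^(-1) ≡ 13 (mod 80).
x ≡ 13 × 27 = 351 ≡ 31 (mod 80).
Check: 37 × 31 = 1147 ≡ 27 (mod 80).
Unique solution: x ≡ 31 (mod 80)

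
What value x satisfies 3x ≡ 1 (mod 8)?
3

gcd(3, 8) = 1, so the inverse exists.
Extended Euclidean algorithm on (8, 3):
8 = 2 × 3 + 2  ⟹  2 = (1)·8 + (-2)·3
3 = 1 × 2 + 1  ⟹  1 = (-1)·8 + (3)·3
So (3)·3 ≡ 1 (mod 8), i.e. 3^(-1) ≡ 3 (mod 8).
Check: 3 × 3 = 9 ≡ 1 (mod 8)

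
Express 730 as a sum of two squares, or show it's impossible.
1² + 27² (a=1, b=27)

Factorization: 730 = 2 × 5 × 73
By Fermat: n is sum of two squares iff every prime p ≡ 3 (mod 4) appears to even power.
All primes ≡ 3 (mod 4) appear to even power.
Search a = 0, 1, 2, … for 730 - a² a perfect square: first hit at a = 1: 730 - 1 = 729 = 27².
730 = 1² + 27² = 1 + 729 ✓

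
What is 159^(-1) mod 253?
218

gcd(159, 253) = 1, so the inverse exists.
Extended Euclidean algorithm on (253, 159):
253 = 1 × 159 + 94  ⟹  94 = (1)·253 + (-1)·159
159 = 1 × 94 + 65  ⟹  65 = (-1)·253 + (2)·159
94 = 1 × 65 + 29  ⟹  29 = (2)·253 + (-3)·159
65 = 2 × 29 + 7  ⟹  7 = (-5)·253 + (8)·159
29 = 4 × 7 + 1  ⟹  1 = (22)·253 + (-35)·159
So (-35)·159 ≡ 1 (mod 253), i.e. 159^(-1) ≡ -35 ≡ 218 (mod 253).
Check: 159 × 218 = 34662 ≡ 1 (mod 253)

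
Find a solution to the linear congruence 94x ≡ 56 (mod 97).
x ≡ 46 (mod 97)

gcd(94, 97) = 1, which divides 56, so solutions exist.
Find 94^(-1) mod 97 by the extended Euclidean algorithm:
97 = 1 × 94 + 3  ⟹  3 = (1)·97 + (-1)·94
94 = 31 × 3 + 1  ⟹  1 = (-31)·97 + (32)·94
So (32)·94 ≡ 1 (mod 97), i.e. 94^(-1) ≡ 32 (mod 97).
x ≡ 32 × 56 = 1792 ≡ 46 (mod 97).
Check: 94 × 46 = 4324 ≡ 56 (mod 97).
Unique solution: x ≡ 46 (mod 97)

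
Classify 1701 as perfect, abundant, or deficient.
deficient

Proper divisors of 1701: sum = 1 + 3 + 7 + 9 + 21 + 27 + 63 + 81 + 189 + 243 + 567 = 1211
Since 1211 < 1701, 1701 is deficient.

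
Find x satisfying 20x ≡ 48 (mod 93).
x ≡ 21 (mod 93)

gcd(20, 93) = 1, which divides 48, so solutions exist.
Find 20^(-1) mod 93 by the extended Euclidean algorithm:
93 = 4 × 20 + 13  ⟹  13 = (1)·93 + (-4)·20
20 = 1 × 13 + 7  ⟹  7 = (-1)·93 + (5)·20
13 = 1 × 7 + 6  ⟹  6 = (2)·93 + (-9)·20
7 = 1 × 6 + 1  ⟹  1 = (-3)·93 + (14)·20
So (14)·20 ≡ 1 (mod 93), i.e. 20^(-1) ≡ 14 (mod 93).
x ≡ 14 × 48 = 672 ≡ 21 (mod 93).
Check: 20 × 21 = 420 ≡ 48 (mod 93).
Unique solution: x ≡ 21 (mod 93)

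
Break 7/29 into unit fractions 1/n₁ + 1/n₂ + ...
1/5 + 1/25 + 1/725

Greedy algorithm:
7/29: ceiling(29/7) = 5, use 1/5
6/145: ceiling(145/6) = 25, use 1/25
1/725: ceiling(725/1) = 725, use 1/725
Result: 7/29 = 1/5 + 1/25 + 1/725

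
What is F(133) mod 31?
16

Matrix identity: Q^n = [[F_(n+1), F_n], [F_n, F_(n-1)]] with Q = [[1,1],[1,0]].
n = 133 = 10000101₂. Square-and-multiply, entries mod 31:
Q^1 = [[1,1],[1,0]]
Q^2 = (Q^1)² = [[2,1],[1,1]]
Q^4 = (Q^2)² = [[5,3],[3,2]]
Q^8 = (Q^4)² = [[3,21],[21,13]]
Q^16 = (Q^8)² = [[16,26],[26,21]]
Q^33 = (Q^16)²·Q = [[3,2],[2,1]]
Q^66 = (Q^33)² = [[13,8],[8,5]]
Q^133 = (Q^66)²·Q = [[5,16],[16,20]]
F_133 mod 31 = Q^133[0][1] = 16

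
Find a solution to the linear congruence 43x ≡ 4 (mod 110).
x ≡ 18 (mod 110)

gcd(43, 110) = 1, which divides 4, so solutions exist.
Find 43^(-1) mod 110 by the extended Euclidean algorithm:
110 = 2 × 43 + 24  ⟹  24 = (1)·110 + (-2)·43
43 = 1 × 24 + 19  ⟹  19 = (-1)·110 + (3)·43
24 = 1 × 19 + 5  ⟹  5 = (2)·110 + (-5)·43
19 = 3 × 5 + 4  ⟹  4 = (-7)·110 + (18)·43
5 = 1 × 4 + 1  ⟹  1 = (9)·110 + (-23)·43
So (-23)·43 ≡ 1 (mod 110), i.e. 43^(-1) ≡ -23 ≡ 87 (mod 110).
x ≡ 87 × 4 = 348 ≡ 18 (mod 110).
Check: 43 × 18 = 774 ≡ 4 (mod 110).
Unique solution: x ≡ 18 (mod 110)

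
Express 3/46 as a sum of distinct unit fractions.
1/16 + 1/368

Greedy algorithm:
3/46: ceiling(46/3) = 16, use 1/16
1/368: ceiling(368/1) = 368, use 1/368
Result: 3/46 = 1/16 + 1/368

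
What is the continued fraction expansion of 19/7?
[2; 1, 2, 2]

Euclidean algorithm steps:
19 = 2 × 7 + 5
7 = 1 × 5 + 2
5 = 2 × 2 + 1
2 = 2 × 1 + 0
Continued fraction: [2; 1, 2, 2]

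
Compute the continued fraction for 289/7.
[41; 3, 2]

Euclidean algorithm steps:
289 = 41 × 7 + 2
7 = 3 × 2 + 1
2 = 2 × 1 + 0
Continued fraction: [41; 3, 2]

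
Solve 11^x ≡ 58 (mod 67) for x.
3

Baby-step giant-step with step n = ⌈√67⌉ = 9.
Baby steps 11^j mod 67 (j:value) for j=0..8: 0:1, 1:11, 2:54, 3:58, 4:35, 5:50, 6:14, 7:20, 8:19.
h = 58 is already in the table at j=3, so x = 3.
Check: 11^3 ≡ 58 (mod 67).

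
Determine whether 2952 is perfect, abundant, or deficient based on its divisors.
abundant

Proper divisors of 2952: sum = 1 + 2 + 3 + 4 + 6 + 8 + 9 + 12 + ... + 492 + 738 + 984 + 1476 (23 divisors) = 5238
Since 5238 > 2952, 2952 is abundant.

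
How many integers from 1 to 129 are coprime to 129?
84

129 = 3 × 43
φ(n) = n × ∏(1 - 1/p) for each prime p dividing n
φ(129) = 129 × (1 - 1/3) × (1 - 1/43) = 84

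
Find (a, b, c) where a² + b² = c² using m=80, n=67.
(1911, 10720, 10889)

Euclid's formula: a = m² - n², b = 2mn, c = m² + n²
m = 80, n = 67
a = 80² - 67² = 6400 - 4489 = 1911
b = 2 × 80 × 67 = 10720
c = 80² + 67² = 6400 + 4489 = 10889
Verification: 1911² + 10720² = 3651921 + 114918400 = 118570321 = 10889² ✓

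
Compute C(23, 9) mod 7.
3

Using Lucas' theorem:
Write n=23 and k=9 in base 7:
n in base 7: [3, 2]
k in base 7: [1, 2]
C(23,9) mod 7 = ∏ C(n_i, k_i) mod 7
Digit binomials (mod 7): C(3,1) = 3; C(2,2) = 1
Product: 3 × 1 = 3 ≡ 3 (mod 7)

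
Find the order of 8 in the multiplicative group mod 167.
83

167 is prime, so ord(8) divides φ(167) = 166.
Divisors of 166: 1, 2, 83, 166.
Repeated squaring: 8^1 ≡ 8, 8^2 ≡ 64, 8^4 ≡ 88, 8^8 ≡ 62, 8^16 ≡ 3, 8^32 ≡ 9, 8^64 ≡ 81, 8^128 ≡ 48 (mod 167).
Test 8^d mod 167 for each divisor d in increasing order:
8^1 ≡ 8
8^2 ≡ 64
8^83 = 8^64·8^16·8^2·8^1 ≡ 1  ← first divisor giving 1
The order is 83.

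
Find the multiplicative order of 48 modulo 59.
29

59 is prime, so ord(48) divides φ(59) = 58.
Divisors of 58: 1, 2, 29, 58.
Repeated squaring: 48^1 ≡ 48, 48^2 ≡ 3, 48^4 ≡ 9, 48^8 ≡ 22, 48^16 ≡ 12, 48^32 ≡ 26 (mod 59).
Test 48^d mod 59 for each divisor d in increasing order:
48^1 ≡ 48
48^2 ≡ 3
48^29 = 48^16·48^8·48^4·48^1 ≡ 1  ← first divisor giving 1
The order is 29.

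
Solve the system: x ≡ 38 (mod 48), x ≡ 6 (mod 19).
614

Using Chinese Remainder Theorem:
M = 48 × 19 = 912
M1 = 19, M2 = 48
y1 = 19^(-1) mod 48 = 43
y2 = 48^(-1) mod 19 = 2
x = (38×19×43 + 6×48×2) mod 912 = 614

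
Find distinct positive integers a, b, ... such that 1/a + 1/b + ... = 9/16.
1/2 + 1/16

Greedy algorithm:
9/16: ceiling(16/9) = 2, use 1/2
1/16: ceiling(16/1) = 16, use 1/16
Result: 9/16 = 1/2 + 1/16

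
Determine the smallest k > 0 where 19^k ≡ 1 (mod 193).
192

193 is prime, so ord(19) divides φ(193) = 192.
Divisors of 192: 1, 2, 3, 4, 6, 8, 12, 16, 24, 32, 48, 64, 96, 192.
Repeated squaring: 19^1 ≡ 19, 19^2 ≡ 168, 19^4 ≡ 46, 19^8 ≡ 186, 19^16 ≡ 49, 19^32 ≡ 85, 19^64 ≡ 84, 19^128 ≡ 108 (mod 193).
Test 19^d mod 193 for each divisor d in increasing order:
19^1 ≡ 19
19^2 ≡ 168
19^3 = 19^2·19^1 ≡ 104
19^4 ≡ 46
19^6 = 19^4·19^2 ≡ 8
19^8 ≡ 186
19^12 = 19^8·19^4 ≡ 64
19^16 ≡ 49
19^24 = 19^16·19^8 ≡ 43
19^32 ≡ 85
19^48 = 19^32·19^16 ≡ 112
19^64 ≡ 84
19^96 = 19^64·19^32 ≡ 192
19^192 = 19^128·19^64 ≡ 1  ← first divisor giving 1
The order is 192.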